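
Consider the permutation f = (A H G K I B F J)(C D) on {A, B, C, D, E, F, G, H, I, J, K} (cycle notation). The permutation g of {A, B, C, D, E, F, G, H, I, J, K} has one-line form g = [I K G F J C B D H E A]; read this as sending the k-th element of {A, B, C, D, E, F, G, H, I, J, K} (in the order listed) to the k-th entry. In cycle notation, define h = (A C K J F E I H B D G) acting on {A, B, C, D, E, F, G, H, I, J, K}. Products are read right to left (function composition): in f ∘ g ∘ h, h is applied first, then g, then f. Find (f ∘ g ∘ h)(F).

Apply the permutations in order: h(F) = E, then g(E) = J, then f(J) = A. So (f ∘ g ∘ h)(F) = A.

A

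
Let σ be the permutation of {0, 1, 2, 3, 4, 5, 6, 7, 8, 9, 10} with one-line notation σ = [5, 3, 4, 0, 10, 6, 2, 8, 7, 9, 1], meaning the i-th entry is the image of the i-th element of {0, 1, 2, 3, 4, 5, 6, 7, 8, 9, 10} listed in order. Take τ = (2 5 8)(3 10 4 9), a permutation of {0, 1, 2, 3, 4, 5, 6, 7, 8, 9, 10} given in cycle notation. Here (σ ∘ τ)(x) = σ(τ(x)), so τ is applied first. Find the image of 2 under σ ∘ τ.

(σ ∘ τ)(2) = σ(τ(2)). τ(2) = 5, then σ(5) = 6. So (σ ∘ τ)(2) = 6.

6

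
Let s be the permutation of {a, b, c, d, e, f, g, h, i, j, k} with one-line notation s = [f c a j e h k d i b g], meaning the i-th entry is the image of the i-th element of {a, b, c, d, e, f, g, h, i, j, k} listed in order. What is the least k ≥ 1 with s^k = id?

14

Decomposing into disjoint cycles gives cycle lengths 7, 2, 1, 1.
Since disjoint cycles commute, ord(s) = lcm(7, 2) = 14.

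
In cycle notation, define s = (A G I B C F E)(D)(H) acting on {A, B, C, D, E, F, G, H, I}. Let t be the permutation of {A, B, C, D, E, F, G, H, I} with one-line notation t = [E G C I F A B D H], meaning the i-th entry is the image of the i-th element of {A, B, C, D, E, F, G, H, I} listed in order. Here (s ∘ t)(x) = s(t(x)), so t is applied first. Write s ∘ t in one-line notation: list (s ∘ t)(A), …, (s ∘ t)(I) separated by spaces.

A I F B E G C D H

(s ∘ t)(x) = s(t(x)). Computing each image: s(t(A)) = s(E) = A, s(t(B)) = s(G) = I, s(t(C)) = s(C) = F, s(t(D)) = s(I) = B, s(t(E)) = s(F) = E, s(t(F)) = s(A) = G, s(t(G)) = s(B) = C, s(t(H)) = s(D) = D, s(t(I)) = s(H) = H.
Hence s ∘ t = [A I F B E G C D H].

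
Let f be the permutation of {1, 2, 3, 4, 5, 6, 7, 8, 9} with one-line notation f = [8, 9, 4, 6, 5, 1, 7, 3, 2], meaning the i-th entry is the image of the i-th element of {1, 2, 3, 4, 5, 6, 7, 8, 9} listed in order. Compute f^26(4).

Tracing 4 → 6 → … returns to 4 after 5 steps, so 4 lies in a 5-cycle (1, 8, 3, 4, 6).
On a 5-cycle, f^5 is the identity, so f^26 = f^1 there (26 ≡ 1 mod 5).
Advancing 1 step from 4: 4 → 6.

6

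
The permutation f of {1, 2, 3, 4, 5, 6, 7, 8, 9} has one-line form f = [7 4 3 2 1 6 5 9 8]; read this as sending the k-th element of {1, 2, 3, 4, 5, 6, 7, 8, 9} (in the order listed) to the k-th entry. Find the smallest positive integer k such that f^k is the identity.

The disjoint-cycle form of f has cycle lengths 3, 2, 2, 1, 1.
The order is lcm(3, 2, 2) = 6.

6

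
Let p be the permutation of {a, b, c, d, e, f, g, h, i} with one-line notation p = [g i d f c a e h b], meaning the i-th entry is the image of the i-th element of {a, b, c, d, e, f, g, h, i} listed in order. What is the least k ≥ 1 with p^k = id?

Writing p as disjoint cycles, the cycle lengths are 6, 2, 1.
The order of p is the least common multiple of its cycle lengths: lcm(6, 2) = 6.

6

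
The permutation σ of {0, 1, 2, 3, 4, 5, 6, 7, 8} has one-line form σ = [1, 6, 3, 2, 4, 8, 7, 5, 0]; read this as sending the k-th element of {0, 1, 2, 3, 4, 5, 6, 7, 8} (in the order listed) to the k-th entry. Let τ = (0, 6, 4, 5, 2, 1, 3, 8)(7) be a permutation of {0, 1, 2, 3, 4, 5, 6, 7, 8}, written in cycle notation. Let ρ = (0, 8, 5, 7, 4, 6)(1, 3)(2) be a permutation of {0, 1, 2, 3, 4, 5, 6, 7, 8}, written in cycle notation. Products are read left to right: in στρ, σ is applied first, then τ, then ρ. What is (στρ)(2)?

5

(στρ)(2) = ρ(τ(σ(2))). σ(2) = 3, then τ(3) = 8, then ρ(8) = 5, so the result is 5.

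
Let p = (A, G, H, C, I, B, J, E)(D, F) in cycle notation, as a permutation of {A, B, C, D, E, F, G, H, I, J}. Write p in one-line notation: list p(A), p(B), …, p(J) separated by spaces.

G J I F A D H C B E

Reading each image from the cycles: A→G, B→J, C→I, D→F, E→A, F→D, G→H, H→C, I→B, J→E.
So the one-line form is G J I F A D H C B E.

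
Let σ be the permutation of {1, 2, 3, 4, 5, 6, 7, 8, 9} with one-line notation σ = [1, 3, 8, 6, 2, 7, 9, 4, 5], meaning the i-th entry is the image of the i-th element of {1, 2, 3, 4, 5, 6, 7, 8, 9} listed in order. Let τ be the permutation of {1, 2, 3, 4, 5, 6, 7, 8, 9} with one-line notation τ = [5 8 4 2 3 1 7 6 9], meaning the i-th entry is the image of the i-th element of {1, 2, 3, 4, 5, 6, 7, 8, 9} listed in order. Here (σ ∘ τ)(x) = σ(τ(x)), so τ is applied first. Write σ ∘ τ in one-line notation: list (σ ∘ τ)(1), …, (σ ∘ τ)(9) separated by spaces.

2 4 6 3 8 1 9 7 5

(σ ∘ τ)(x) = σ(τ(x)). Computing each image: σ(τ(1)) = σ(5) = 2, σ(τ(2)) = σ(8) = 4, σ(τ(3)) = σ(4) = 6, σ(τ(4)) = σ(2) = 3, σ(τ(5)) = σ(3) = 8, σ(τ(6)) = σ(1) = 1, σ(τ(7)) = σ(7) = 9, σ(τ(8)) = σ(6) = 7, σ(τ(9)) = σ(9) = 5.
Hence σ ∘ τ = [2 4 6 3 8 1 9 7 5].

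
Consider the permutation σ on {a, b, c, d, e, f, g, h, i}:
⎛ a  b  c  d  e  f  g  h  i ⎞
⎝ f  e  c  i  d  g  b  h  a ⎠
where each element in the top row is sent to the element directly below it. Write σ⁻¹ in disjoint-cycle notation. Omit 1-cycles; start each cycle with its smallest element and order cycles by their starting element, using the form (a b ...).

(a i d e b g f)

First write σ in disjoint cycles: (a f g b e d i).
The inverse reverses every cycle; in canonical form, σ⁻¹ = (a i d e b g f).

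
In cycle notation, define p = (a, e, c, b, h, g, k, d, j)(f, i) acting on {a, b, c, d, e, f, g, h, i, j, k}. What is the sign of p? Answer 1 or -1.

The cycle lengths are 9, 2.
A cycle is odd iff its length is even; p has 1 even-length cycle, so sgn(p) = (−1)^1 and p is odd.

-1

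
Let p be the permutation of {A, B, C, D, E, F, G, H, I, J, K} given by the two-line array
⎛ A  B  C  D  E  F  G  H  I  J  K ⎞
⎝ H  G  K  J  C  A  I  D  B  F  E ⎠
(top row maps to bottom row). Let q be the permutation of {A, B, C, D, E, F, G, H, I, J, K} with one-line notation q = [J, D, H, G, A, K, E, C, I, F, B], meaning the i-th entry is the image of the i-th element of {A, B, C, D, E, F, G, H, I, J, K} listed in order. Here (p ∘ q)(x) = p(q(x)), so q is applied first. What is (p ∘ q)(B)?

J

q(B) = D, then p(D) = J; composing gives (p ∘ q)(B) = J.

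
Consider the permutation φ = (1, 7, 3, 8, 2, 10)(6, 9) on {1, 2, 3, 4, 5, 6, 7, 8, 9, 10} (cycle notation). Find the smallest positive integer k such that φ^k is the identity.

6

The cycle type of φ is (6, 2, 1, 1).
The order of φ is the least common multiple of its cycle lengths: lcm(6, 2) = 6.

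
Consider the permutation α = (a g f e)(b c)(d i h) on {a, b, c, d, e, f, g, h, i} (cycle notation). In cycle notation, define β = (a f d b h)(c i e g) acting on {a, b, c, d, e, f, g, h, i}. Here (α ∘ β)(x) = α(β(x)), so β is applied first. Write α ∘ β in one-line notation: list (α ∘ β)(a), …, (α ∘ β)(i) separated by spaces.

For each element, apply β then α: a → f → e; b → h → d; c → i → h; d → b → c; e → g → f; f → d → i; g → c → b; h → a → g; i → e → a.
So α ∘ β in one-line form is e d h c f i b g a.

e d h c f i b g a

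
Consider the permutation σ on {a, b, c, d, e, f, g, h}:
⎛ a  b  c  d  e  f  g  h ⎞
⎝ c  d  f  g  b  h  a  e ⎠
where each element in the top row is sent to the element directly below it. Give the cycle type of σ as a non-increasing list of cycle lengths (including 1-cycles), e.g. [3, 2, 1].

The disjoint cycles are (a, c, f, h, e, b, d, g), with lengths 8 in non-increasing order.

[8]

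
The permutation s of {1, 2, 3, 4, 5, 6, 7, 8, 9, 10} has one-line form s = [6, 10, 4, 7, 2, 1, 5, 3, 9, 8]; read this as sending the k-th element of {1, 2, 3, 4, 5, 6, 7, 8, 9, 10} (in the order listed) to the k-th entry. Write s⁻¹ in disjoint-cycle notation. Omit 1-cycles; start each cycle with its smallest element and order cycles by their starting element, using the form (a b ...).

The cycle decomposition of s is (1 6)(2 10 8 3 4 7 5).
The inverse reverses every cycle; in canonical form, s⁻¹ = (1 6)(2 5 7 4 3 8 10).

(1 6)(2 5 7 4 3 8 10)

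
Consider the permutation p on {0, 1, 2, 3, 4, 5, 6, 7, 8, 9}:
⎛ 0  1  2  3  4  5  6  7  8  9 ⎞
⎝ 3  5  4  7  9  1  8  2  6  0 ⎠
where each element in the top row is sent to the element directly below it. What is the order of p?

Decomposing into disjoint cycles gives cycle lengths 6, 2, 2.
The order of p is the least common multiple of its cycle lengths: lcm(6, 2, 2) = 6.

6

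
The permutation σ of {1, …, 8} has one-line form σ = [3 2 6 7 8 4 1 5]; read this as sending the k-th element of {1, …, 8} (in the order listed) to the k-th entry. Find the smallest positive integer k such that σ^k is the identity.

10

The disjoint-cycle form of σ has cycle lengths 5, 2, 1.
The order is lcm(5, 2) = 10.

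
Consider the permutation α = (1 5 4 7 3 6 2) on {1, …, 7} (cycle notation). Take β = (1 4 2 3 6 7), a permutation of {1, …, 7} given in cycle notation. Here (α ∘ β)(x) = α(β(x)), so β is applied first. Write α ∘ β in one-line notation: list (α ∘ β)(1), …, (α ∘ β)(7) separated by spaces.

For each element, apply β then α: 1 → 4 → 7; 2 → 3 → 6; 3 → 6 → 2; 4 → 2 → 1; 5 → 5 → 4; 6 → 7 → 3; 7 → 1 → 5.
Collecting the images, α ∘ β = [7 6 2 1 4 3 5].

7 6 2 1 4 3 5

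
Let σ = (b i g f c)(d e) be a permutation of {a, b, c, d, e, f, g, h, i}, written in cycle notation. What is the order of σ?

10

The cycle type of σ is (5, 2, 1, 1).
The order of σ is the least common multiple of its cycle lengths: lcm(5, 2) = 10.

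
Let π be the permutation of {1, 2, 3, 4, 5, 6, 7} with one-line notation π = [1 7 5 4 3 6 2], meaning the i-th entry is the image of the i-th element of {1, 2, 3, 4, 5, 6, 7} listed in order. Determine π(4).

4 is element number 4 of the domain, and entry number 4 of the one-line form is 4, so π(4) = 4.

4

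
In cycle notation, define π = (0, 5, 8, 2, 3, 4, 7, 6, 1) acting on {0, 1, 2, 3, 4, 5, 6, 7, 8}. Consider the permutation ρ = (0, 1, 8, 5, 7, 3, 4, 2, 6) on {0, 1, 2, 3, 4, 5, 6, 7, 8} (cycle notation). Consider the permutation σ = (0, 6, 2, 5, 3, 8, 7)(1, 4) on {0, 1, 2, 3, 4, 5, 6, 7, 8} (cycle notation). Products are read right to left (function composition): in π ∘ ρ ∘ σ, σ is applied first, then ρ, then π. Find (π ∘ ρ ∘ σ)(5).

(π ∘ ρ ∘ σ)(5) = π(ρ(σ(5))). σ(5) = 3, then ρ(3) = 4, then π(4) = 7, so the result is 7.

7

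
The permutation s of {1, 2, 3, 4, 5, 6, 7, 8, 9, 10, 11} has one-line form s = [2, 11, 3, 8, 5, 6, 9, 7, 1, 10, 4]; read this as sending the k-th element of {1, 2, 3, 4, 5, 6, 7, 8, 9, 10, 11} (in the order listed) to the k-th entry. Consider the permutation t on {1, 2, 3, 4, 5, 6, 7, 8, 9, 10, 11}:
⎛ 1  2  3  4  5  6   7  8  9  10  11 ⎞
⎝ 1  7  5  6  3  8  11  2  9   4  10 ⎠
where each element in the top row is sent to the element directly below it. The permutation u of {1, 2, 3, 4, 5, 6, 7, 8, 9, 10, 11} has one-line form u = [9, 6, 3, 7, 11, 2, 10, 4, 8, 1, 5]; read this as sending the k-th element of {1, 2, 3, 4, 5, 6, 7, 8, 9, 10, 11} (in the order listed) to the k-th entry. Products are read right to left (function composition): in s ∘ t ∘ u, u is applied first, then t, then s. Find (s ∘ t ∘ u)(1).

1

Apply the permutations in order: u(1) = 9, then t(9) = 9, then s(9) = 1. So (s ∘ t ∘ u)(1) = 1.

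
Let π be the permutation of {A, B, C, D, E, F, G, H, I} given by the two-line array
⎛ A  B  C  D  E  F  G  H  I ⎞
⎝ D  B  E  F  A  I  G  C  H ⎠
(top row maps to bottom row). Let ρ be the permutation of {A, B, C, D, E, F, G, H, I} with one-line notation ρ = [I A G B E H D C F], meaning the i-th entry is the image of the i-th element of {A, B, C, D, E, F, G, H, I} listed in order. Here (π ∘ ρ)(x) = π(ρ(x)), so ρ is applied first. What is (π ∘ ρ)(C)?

G

ρ(C) = G, then π(G) = G; composing gives (π ∘ ρ)(C) = G.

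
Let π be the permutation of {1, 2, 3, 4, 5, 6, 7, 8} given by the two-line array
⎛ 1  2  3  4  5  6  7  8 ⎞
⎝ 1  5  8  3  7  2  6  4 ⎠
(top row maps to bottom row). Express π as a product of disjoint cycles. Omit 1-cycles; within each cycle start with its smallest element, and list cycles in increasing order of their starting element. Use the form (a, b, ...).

(2, 5, 7, 6)(3, 8, 4)

From 2: 2 → 5 → 7 → 6 → 2, closing the cycle (2, 5, 7, 6).
Continuing from each remaining unvisited element yields (2, 5, 7, 6)(3, 8, 4).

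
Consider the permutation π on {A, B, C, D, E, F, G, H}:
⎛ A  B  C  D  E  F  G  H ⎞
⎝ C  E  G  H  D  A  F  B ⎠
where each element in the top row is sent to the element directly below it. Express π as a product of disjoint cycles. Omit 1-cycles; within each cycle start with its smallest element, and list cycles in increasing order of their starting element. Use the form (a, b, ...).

Start at A and follow images: A → C → G → F → A, giving the cycle (A, C, G, F).
Repeating from the next unused element and collecting all non-trivial cycles gives (A, C, G, F)(B, E, D, H).

(A, C, G, F)(B, E, D, H)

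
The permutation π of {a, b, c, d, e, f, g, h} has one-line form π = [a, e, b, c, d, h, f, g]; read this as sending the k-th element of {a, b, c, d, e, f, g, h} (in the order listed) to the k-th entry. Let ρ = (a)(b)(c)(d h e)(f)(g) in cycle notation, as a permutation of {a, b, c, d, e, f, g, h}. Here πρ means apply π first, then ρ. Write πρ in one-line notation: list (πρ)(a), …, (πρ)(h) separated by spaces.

a d b c h e f g

(πρ)(x) = ρ(π(x)). Computing each image: ρ(π(a)) = ρ(a) = a, ρ(π(b)) = ρ(e) = d, ρ(π(c)) = ρ(b) = b, ρ(π(d)) = ρ(c) = c, ρ(π(e)) = ρ(d) = h, ρ(π(f)) = ρ(h) = e, ρ(π(g)) = ρ(f) = f, ρ(π(h)) = ρ(g) = g.
Hence πρ = [a d b c h e f g].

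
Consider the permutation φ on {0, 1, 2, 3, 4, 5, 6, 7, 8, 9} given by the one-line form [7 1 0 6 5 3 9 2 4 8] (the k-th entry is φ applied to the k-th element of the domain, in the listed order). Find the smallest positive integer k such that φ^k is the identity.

6

Decomposing into disjoint cycles gives cycle lengths 6, 3, 1.
Since disjoint cycles commute, ord(φ) = lcm(6, 3) = 6.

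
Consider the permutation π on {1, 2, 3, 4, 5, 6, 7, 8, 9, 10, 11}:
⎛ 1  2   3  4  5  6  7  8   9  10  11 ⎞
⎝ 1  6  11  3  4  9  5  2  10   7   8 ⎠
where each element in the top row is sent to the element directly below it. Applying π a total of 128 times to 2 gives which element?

Tracing 2 → 6 → … returns to 2 after 10 steps, so 2 lies in a 10-cycle (2, 6, 9, 10, 7, 5, 4, 3, 11, 8).
Powers repeat with period 10 on this cycle, and 128 mod 10 = 8, so π^128(2) = π^8(2).
Stepping 8 places around the cycle: 2 → 6 → 9 → 10 → 7 → 5 → 4 → 3 → 11.

11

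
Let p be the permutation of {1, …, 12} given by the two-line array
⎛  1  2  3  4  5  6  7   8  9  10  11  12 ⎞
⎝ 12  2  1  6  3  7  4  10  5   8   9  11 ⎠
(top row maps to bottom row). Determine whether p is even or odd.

even

In disjoint-cycle form the cycle lengths are 6, 3, 2, 1.
A cycle is odd iff its length is even; p has 2 even-length cycles, so sgn(p) = (−1)^2 and p is even.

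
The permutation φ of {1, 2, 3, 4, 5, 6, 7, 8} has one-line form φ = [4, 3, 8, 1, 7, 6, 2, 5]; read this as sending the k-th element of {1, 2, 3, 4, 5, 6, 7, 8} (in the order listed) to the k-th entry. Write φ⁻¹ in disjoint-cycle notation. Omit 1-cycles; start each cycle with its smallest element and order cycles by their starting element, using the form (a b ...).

First write φ in disjoint cycles: (1 4)(2 3 8 5 7).
The inverse reverses every cycle; in canonical form, φ⁻¹ = (1 4)(2 7 5 8 3).

(1 4)(2 7 5 8 3)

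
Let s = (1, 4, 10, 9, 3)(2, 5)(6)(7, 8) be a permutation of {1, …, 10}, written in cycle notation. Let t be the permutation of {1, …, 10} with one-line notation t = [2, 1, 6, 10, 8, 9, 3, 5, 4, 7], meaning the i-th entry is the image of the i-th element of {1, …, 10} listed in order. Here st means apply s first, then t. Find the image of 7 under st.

5

s(7) = 8, then t(8) = 5; composing gives (st)(7) = 5.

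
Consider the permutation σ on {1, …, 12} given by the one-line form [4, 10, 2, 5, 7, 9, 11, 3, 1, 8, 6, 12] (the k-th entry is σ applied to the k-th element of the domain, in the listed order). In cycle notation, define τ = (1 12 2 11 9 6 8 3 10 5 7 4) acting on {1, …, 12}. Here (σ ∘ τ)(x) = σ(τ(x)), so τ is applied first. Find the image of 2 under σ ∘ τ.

(σ ∘ τ)(2) = σ(τ(2)). τ(2) = 11, then σ(11) = 6. So (σ ∘ τ)(2) = 6.

6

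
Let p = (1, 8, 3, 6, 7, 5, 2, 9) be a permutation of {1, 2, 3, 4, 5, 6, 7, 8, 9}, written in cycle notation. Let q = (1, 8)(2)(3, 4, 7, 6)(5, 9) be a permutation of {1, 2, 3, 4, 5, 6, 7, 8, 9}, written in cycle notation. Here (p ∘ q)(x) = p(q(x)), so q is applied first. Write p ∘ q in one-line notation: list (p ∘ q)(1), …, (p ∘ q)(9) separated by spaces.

Chase each element through q then p: 1 → 8 → 3; 2 → 2 → 9; 3 → 4 → 4; 4 → 7 → 5; 5 → 9 → 1; 6 → 3 → 6; 7 → 6 → 7; 8 → 1 → 8; 9 → 5 → 2.
Collecting the images, p ∘ q = [3 9 4 5 1 6 7 8 2].

3 9 4 5 1 6 7 8 2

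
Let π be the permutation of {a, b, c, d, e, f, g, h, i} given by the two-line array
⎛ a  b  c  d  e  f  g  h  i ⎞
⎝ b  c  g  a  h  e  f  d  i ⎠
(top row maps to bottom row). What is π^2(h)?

a

Tracing h → d → … returns to h after 8 steps, so h lies in an 8-cycle (a, b, c, g, f, e, h, d).
Advancing 2 steps from h: h → d → a.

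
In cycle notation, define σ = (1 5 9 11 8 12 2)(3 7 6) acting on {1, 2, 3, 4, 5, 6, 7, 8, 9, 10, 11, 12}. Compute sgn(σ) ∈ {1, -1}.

1

The cycle lengths are 7, 3, 1, 1.
A cycle of length ℓ contributes ℓ−1 transpositions, so σ is a product of 6 + 2 = 8 transpositions — even.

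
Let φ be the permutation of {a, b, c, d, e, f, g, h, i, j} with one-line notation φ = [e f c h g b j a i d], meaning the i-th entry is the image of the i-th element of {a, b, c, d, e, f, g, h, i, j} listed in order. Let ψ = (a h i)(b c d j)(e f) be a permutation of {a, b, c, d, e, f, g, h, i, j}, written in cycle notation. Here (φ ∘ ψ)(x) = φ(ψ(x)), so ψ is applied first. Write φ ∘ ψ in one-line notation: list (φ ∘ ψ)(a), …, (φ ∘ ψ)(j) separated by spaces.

(φ ∘ ψ)(x) = φ(ψ(x)). Computing each image: φ(ψ(a)) = φ(h) = a, φ(ψ(b)) = φ(c) = c, φ(ψ(c)) = φ(d) = h, φ(ψ(d)) = φ(j) = d, φ(ψ(e)) = φ(f) = b, φ(ψ(f)) = φ(e) = g, φ(ψ(g)) = φ(g) = j, φ(ψ(h)) = φ(i) = i, φ(ψ(i)) = φ(a) = e, φ(ψ(j)) = φ(b) = f.
Hence φ ∘ ψ = [a c h d b g j i e f].

a c h d b g j i e f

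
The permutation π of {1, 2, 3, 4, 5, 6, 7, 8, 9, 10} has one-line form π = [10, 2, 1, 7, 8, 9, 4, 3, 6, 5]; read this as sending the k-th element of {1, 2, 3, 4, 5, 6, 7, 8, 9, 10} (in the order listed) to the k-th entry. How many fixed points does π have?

The fixed points (elements with π(x) = x) are {2}, so there is 1.

1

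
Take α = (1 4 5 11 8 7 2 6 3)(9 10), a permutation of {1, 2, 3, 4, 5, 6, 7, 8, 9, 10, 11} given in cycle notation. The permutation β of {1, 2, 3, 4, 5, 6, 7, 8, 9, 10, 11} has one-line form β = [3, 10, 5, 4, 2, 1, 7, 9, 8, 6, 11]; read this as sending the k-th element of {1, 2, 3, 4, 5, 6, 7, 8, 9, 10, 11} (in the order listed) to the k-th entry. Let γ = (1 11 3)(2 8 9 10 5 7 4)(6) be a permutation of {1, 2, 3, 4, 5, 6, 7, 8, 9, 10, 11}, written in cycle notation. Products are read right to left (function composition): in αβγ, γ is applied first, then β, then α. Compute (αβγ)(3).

Chase 3: γ(3) = 1; β(1) = 3; α(3) = 1. Hence (αβγ)(3) = 1.

1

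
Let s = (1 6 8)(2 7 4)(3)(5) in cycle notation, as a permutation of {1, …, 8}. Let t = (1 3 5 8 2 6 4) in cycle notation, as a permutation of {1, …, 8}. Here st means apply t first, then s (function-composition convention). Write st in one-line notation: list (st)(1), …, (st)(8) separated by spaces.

3 8 5 6 1 2 4 7

Chase each element through t then s: 1 → 3 → 3; 2 → 6 → 8; 3 → 5 → 5; 4 → 1 → 6; 5 → 8 → 1; 6 → 4 → 2; 7 → 7 → 4; 8 → 2 → 7.
So st in one-line form is 3 8 5 6 1 2 4 7.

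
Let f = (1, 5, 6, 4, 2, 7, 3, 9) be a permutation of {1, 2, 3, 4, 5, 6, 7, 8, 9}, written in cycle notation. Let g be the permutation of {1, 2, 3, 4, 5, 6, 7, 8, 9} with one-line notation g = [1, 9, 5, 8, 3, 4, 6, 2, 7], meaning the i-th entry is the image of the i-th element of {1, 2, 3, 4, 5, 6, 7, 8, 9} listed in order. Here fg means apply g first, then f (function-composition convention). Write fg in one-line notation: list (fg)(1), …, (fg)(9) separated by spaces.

Chase each element through g then f: 1 → 1 → 5; 2 → 9 → 1; 3 → 5 → 6; 4 → 8 → 8; 5 → 3 → 9; 6 → 4 → 2; 7 → 6 → 4; 8 → 2 → 7; 9 → 7 → 3.
So fg in one-line form is 5 1 6 8 9 2 4 7 3.

5 1 6 8 9 2 4 7 3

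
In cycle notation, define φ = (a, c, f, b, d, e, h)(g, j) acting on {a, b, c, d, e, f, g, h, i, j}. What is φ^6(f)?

c

f lies in the 7-cycle (a, c, f, b, d, e, h).
Advancing 6 steps from f: f → b → d → e → h → a → c.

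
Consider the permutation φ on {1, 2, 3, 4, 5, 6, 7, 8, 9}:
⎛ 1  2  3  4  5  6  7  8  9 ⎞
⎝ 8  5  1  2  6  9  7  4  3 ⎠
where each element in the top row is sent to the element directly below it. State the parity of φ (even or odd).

In disjoint-cycle form the cycle lengths are 8, 1.
A cycle of length ℓ contributes ℓ−1 transpositions, so φ is a product of 7 transpositions — odd.

odd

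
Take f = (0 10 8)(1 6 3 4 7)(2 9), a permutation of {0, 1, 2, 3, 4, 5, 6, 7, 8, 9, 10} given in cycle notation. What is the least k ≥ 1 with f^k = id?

The disjoint cycles have lengths 5, 3, 2, 1.
The order is lcm(5, 3, 2) = 30.

30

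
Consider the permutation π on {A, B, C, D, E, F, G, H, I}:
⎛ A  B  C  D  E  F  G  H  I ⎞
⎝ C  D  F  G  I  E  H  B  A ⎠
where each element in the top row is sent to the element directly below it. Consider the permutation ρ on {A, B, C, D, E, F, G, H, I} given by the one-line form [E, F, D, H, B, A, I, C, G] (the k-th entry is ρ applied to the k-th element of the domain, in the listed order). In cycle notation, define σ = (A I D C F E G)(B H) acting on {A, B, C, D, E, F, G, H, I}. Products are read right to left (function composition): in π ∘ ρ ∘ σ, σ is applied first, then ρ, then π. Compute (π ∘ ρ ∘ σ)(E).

(π ∘ ρ ∘ σ)(E) = π(ρ(σ(E))). σ(E) = G, then ρ(G) = I, then π(I) = A, so the result is A.

A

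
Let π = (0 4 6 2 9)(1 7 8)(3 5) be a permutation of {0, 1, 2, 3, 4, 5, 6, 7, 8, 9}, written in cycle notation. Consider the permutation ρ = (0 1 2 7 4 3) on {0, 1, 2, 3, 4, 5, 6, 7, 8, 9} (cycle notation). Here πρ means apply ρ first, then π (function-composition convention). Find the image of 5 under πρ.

First apply ρ: ρ(5) = 5, then π(5) = 3. Thus (πρ)(5) = 3.

3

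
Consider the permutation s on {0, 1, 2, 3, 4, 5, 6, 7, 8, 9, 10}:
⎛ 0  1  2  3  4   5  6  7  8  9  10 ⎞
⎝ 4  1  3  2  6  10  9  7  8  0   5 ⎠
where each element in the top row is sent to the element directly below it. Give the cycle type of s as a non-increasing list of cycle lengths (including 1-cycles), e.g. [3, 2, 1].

The disjoint cycles are (0, 4, 6, 9)(1)(2, 3)(5, 10)(7)(8), with lengths 4, 2, 2, 1, 1, 1 in non-increasing order.

[4, 2, 2, 1, 1, 1]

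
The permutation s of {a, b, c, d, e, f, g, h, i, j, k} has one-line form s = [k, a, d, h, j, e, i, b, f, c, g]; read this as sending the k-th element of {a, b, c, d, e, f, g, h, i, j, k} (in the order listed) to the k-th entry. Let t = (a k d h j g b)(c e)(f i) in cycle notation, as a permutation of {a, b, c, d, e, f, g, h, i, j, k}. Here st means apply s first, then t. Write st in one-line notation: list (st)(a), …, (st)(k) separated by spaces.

d k h j g c f a i e b

For each element, apply s then t: a → k → d; b → a → k; c → d → h; d → h → j; e → j → g; f → e → c; g → i → f; h → b → a; i → f → i; j → c → e; k → g → b.
So st in one-line form is d k h j g c f a i e b.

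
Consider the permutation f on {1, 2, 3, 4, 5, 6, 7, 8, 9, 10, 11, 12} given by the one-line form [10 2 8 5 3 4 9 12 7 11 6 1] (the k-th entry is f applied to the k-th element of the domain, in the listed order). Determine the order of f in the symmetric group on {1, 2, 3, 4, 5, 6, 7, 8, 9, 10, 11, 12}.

18

Decomposing into disjoint cycles gives cycle lengths 9, 2, 1.
The order of f is the least common multiple of its cycle lengths: lcm(9, 2) = 18.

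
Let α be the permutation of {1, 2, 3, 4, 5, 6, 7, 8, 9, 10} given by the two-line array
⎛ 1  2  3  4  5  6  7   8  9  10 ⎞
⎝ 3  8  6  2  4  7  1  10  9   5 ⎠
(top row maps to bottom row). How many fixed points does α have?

1

The fixed points (elements with α(x) = x) are {9}, so there is 1.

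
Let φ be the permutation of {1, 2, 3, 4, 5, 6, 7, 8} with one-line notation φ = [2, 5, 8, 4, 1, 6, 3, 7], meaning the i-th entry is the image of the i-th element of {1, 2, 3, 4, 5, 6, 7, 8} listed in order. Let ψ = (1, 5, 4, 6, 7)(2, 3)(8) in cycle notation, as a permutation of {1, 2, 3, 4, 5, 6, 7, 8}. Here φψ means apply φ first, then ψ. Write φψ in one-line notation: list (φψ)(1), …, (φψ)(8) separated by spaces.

For each element, apply φ then ψ: 1 → 2 → 3; 2 → 5 → 4; 3 → 8 → 8; 4 → 4 → 6; 5 → 1 → 5; 6 → 6 → 7; 7 → 3 → 2; 8 → 7 → 1.
Collecting the images, φψ = [3 4 8 6 5 7 2 1].

3 4 8 6 5 7 2 1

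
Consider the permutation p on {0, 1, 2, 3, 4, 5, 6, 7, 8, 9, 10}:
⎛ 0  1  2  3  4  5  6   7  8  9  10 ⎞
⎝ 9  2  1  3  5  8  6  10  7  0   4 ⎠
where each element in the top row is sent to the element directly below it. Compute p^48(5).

10

Tracing 5 → 8 → … returns to 5 after 5 steps, so 5 lies in a 5-cycle (4 5 8 7 10).
Since the cycle has length 5, p^48 acts on it the same as p^3 (48 mod 5 = 3).
Advancing 3 steps from 5: 5 → 8 → 7 → 10.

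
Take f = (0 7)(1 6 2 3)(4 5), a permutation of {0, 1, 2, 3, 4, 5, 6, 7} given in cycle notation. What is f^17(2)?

3

2 lies in the 4-cycle (1 6 2 3).
Powers repeat with period 4 on this cycle, and 17 mod 4 = 1, so f^17(2) = f^1(2).
Advancing 1 step from 2: 2 → 3.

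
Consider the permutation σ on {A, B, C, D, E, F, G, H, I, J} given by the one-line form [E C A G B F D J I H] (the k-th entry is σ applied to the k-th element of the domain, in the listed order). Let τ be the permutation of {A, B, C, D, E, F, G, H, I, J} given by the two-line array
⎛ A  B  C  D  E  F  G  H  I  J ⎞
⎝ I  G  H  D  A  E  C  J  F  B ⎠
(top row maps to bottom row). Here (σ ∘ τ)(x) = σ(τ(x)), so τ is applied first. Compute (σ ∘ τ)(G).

A

First apply τ: τ(G) = C, then σ(C) = A. Thus (σ ∘ τ)(G) = A.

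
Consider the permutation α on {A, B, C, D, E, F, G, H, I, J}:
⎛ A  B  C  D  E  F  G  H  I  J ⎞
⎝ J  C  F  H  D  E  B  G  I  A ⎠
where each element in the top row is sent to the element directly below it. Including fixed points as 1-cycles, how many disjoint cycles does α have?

The cycle decomposition is (A, J)(B, C, F, E, D, H, G)(I), which has 3 cycles (counting 1-cycles).

3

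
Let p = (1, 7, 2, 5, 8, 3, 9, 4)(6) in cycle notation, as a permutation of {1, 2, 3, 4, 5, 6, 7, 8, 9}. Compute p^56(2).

2

2 lies in the 8-cycle (1, 7, 2, 5, 8, 3, 9, 4).
Powers repeat with period 8 on this cycle, and 56 mod 8 = 0, so p^56(2) = p^0(2).
So p^56(2) = 2.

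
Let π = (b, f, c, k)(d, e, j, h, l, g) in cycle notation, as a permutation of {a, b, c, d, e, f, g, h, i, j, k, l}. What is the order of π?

12

The disjoint cycles have lengths 6, 4, 1, 1.
The order is lcm(6, 4) = 12.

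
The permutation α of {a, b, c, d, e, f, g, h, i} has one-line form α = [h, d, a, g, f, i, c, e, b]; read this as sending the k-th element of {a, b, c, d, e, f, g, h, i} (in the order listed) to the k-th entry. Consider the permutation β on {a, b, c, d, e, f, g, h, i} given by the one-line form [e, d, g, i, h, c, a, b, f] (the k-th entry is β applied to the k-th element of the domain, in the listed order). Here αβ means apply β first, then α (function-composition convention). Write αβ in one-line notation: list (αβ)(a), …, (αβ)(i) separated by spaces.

Chase each element through β then α: a → e → f; b → d → g; c → g → c; d → i → b; e → h → e; f → c → a; g → a → h; h → b → d; i → f → i.
So αβ in one-line form is f g c b e a h d i.

f g c b e a h d i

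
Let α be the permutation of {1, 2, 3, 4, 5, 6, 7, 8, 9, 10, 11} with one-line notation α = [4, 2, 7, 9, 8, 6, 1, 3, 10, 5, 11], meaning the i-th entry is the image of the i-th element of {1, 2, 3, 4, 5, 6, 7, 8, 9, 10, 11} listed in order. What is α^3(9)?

Tracing 9 → 10 → … returns to 9 after 8 steps, so 9 lies in an 8-cycle (1 4 9 10 5 8 3 7).
Stepping 3 places around the cycle: 9 → 10 → 5 → 8.

8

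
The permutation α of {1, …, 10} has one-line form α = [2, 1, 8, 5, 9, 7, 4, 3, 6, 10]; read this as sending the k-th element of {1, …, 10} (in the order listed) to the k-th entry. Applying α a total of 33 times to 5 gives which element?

Tracing 5 → 9 → … returns to 5 after 5 steps, so 5 lies in a 5-cycle (4 5 9 6 7).
Since the cycle has length 5, α^33 acts on it the same as α^3 (33 mod 5 = 3).
Stepping 3 places around the cycle: 5 → 9 → 6 → 7.

7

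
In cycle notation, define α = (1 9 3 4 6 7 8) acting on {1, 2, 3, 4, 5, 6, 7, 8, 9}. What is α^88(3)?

3 lies in the 7-cycle (1 9 3 4 6 7 8).
Since the cycle has length 7, α^88 acts on it the same as α^4 (88 mod 7 = 4).
Stepping 4 places around the cycle: 3 → 4 → 6 → 7 → 8.

8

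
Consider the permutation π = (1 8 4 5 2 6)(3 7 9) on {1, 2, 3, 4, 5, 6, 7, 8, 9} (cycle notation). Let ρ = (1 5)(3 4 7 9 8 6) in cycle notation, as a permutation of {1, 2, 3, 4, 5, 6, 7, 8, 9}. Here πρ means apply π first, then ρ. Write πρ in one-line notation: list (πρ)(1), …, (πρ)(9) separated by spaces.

(πρ)(x) = ρ(π(x)). Computing each image: ρ(π(1)) = ρ(8) = 6, ρ(π(2)) = ρ(6) = 3, ρ(π(3)) = ρ(7) = 9, ρ(π(4)) = ρ(5) = 1, ρ(π(5)) = ρ(2) = 2, ρ(π(6)) = ρ(1) = 5, ρ(π(7)) = ρ(9) = 8, ρ(π(8)) = ρ(4) = 7, ρ(π(9)) = ρ(3) = 4.
Hence πρ = [6 3 9 1 2 5 8 7 4].

6 3 9 1 2 5 8 7 4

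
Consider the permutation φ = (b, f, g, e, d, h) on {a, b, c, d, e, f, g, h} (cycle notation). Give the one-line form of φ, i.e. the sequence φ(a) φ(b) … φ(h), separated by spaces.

Reading each image from the cycles: a→a, b→f, c→c, d→h, e→d, f→g, g→e, h→b.
So the one-line form is a f c h d g e b.

a f c h d g e b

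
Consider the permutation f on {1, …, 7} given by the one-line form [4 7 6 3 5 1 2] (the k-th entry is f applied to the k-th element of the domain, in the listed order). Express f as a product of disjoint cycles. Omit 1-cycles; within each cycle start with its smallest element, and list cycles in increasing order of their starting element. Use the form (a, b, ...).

Iterating f from 1 gives 1 → 4 → 3 → 6 → 1; that is the 4-cycle (1, 4, 3, 6).
Continuing from each remaining unvisited element yields (1, 4, 3, 6)(2, 7).

(1, 4, 3, 6)(2, 7)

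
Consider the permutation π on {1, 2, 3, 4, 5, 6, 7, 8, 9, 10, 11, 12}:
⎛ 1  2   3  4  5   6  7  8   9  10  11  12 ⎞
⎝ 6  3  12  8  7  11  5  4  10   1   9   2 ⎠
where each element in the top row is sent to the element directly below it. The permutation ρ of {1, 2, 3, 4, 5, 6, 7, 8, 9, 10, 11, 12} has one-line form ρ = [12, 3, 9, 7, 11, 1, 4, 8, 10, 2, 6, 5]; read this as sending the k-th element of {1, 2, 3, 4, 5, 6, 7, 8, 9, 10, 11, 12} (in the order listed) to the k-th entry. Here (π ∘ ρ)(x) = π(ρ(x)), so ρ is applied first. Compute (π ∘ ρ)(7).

8

First apply ρ: ρ(7) = 4, then π(4) = 8. Thus (π ∘ ρ)(7) = 8.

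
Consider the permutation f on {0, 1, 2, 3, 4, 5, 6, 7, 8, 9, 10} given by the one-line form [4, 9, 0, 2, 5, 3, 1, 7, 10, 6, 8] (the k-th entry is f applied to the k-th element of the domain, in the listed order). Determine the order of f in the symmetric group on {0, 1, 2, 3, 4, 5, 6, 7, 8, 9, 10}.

Writing f as disjoint cycles, the cycle lengths are 5, 3, 2, 1.
The order is lcm(5, 3, 2) = 30.

30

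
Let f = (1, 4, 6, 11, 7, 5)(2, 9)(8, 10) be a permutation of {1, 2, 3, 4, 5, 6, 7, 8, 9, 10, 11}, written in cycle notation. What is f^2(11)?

11 lies in the 6-cycle (1, 4, 6, 11, 7, 5).
Stepping 2 places around the cycle: 11 → 7 → 5.

5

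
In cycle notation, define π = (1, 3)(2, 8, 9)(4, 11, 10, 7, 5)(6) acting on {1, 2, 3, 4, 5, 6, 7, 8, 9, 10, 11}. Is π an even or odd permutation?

The cycle lengths are 5, 3, 2, 1.
A cycle is odd iff its length is even; π has 1 even-length cycle, so sgn(π) = (−1)^1 and π is odd.

odd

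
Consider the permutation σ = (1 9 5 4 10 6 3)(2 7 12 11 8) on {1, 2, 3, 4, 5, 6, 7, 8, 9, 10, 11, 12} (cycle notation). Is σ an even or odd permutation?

even

The cycle lengths are 7, 5.
A cycle of length ℓ contributes ℓ−1 transpositions, so σ is a product of 6 + 4 = 10 transpositions — even.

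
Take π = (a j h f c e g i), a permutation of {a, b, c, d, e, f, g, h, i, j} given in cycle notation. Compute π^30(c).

h

c lies in the 8-cycle (a j h f c e g i).
Powers repeat with period 8 on this cycle, and 30 mod 8 = 6, so π^30(c) = π^6(c).
Stepping 6 places around the cycle: c → e → g → i → a → j → h.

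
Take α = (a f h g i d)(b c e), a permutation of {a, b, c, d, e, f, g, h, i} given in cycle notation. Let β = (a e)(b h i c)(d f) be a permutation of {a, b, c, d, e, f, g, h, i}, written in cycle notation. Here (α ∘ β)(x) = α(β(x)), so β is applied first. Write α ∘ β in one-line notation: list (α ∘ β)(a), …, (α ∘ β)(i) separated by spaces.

(α ∘ β)(x) = α(β(x)). Computing each image: α(β(a)) = α(e) = b, α(β(b)) = α(h) = g, α(β(c)) = α(b) = c, α(β(d)) = α(f) = h, α(β(e)) = α(a) = f, α(β(f)) = α(d) = a, α(β(g)) = α(g) = i, α(β(h)) = α(i) = d, α(β(i)) = α(c) = e.
Hence α ∘ β = [b g c h f a i d e].

b g c h f a i d e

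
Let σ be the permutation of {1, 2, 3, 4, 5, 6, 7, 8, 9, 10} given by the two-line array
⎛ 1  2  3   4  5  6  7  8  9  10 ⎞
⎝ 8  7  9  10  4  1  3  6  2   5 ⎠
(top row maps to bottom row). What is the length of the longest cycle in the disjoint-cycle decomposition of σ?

Decomposing into disjoint cycles gives (1, 8, 6)(2, 7, 3, 9)(4, 10, 5); the longest has length 4.

4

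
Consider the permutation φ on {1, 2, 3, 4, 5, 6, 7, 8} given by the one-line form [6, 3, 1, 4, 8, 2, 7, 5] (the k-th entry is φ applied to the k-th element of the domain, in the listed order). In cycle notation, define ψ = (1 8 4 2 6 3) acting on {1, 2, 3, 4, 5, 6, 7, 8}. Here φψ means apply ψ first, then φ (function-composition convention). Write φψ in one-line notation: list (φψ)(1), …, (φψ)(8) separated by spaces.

5 2 6 3 8 1 7 4

Chase each element through ψ then φ: 1 → 8 → 5; 2 → 6 → 2; 3 → 1 → 6; 4 → 2 → 3; 5 → 5 → 8; 6 → 3 → 1; 7 → 7 → 7; 8 → 4 → 4.
So φψ in one-line form is 5 2 6 3 8 1 7 4.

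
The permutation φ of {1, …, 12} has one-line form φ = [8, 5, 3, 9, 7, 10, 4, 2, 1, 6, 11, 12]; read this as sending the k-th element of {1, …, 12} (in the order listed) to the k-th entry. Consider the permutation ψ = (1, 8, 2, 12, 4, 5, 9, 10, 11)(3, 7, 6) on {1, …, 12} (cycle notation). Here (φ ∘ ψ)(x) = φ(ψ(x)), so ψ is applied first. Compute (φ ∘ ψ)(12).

9

First apply ψ: ψ(12) = 4, then φ(4) = 9. Thus (φ ∘ ψ)(12) = 9.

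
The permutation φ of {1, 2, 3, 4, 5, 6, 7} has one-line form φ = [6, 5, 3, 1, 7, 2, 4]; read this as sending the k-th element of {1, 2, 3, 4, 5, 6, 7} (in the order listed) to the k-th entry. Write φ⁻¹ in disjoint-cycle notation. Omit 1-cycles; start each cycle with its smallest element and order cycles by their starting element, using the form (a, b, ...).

(1, 4, 7, 5, 2, 6)

First write φ in disjoint cycles: (1, 6, 2, 5, 7, 4).
Reversing each cycle (and rotating so the smallest element leads) gives φ⁻¹ = (1, 4, 7, 5, 2, 6).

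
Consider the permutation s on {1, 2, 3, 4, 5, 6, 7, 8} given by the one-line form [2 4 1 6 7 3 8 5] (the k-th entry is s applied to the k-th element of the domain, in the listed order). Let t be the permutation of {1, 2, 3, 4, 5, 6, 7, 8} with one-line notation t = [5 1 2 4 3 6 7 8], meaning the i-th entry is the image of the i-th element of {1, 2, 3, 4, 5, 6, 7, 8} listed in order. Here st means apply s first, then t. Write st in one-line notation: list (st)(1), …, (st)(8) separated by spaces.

(st)(x) = t(s(x)). Computing each image: t(s(1)) = t(2) = 1, t(s(2)) = t(4) = 4, t(s(3)) = t(1) = 5, t(s(4)) = t(6) = 6, t(s(5)) = t(7) = 7, t(s(6)) = t(3) = 2, t(s(7)) = t(8) = 8, t(s(8)) = t(5) = 3.
Hence st = [1 4 5 6 7 2 8 3].

1 4 5 6 7 2 8 3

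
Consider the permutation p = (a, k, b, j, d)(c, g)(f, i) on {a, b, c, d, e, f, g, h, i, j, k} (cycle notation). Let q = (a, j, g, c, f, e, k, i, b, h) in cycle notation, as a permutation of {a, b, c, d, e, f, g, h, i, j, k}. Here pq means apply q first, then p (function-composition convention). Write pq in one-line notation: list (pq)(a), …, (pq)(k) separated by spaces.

(pq)(x) = p(q(x)). Computing each image: p(q(a)) = p(j) = d, p(q(b)) = p(h) = h, p(q(c)) = p(f) = i, p(q(d)) = p(d) = a, p(q(e)) = p(k) = b, p(q(f)) = p(e) = e, p(q(g)) = p(c) = g, p(q(h)) = p(a) = k, p(q(i)) = p(b) = j, p(q(j)) = p(g) = c, p(q(k)) = p(i) = f.
Hence pq = [d h i a b e g k j c f].

d h i a b e g k j c f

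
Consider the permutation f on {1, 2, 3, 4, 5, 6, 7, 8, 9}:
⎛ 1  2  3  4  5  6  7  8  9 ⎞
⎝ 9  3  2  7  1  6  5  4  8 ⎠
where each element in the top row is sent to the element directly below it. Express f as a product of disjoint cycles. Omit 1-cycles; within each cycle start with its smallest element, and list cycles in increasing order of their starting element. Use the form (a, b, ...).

(1, 9, 8, 4, 7, 5)(2, 3)

From 1: 1 → 9 → 8 → 4 → 7 → 5 → 1, closing the cycle (1, 9, 8, 4, 7, 5).
Continuing from each remaining unvisited element yields (1, 9, 8, 4, 7, 5)(2, 3).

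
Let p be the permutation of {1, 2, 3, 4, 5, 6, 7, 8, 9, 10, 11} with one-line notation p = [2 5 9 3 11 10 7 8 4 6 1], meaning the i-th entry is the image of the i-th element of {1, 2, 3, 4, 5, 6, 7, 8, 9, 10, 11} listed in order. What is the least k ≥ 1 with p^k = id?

Decomposing into disjoint cycles gives cycle lengths 4, 3, 2, 1, 1.
The order is lcm(4, 3, 2) = 12.

12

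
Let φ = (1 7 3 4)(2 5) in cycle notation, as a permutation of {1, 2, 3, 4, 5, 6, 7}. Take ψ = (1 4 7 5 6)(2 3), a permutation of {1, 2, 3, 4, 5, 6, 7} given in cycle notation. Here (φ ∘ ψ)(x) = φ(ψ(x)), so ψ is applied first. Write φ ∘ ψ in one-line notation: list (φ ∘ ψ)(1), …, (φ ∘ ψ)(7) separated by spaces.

Chase each element through ψ then φ: 1 → 4 → 1; 2 → 3 → 4; 3 → 2 → 5; 4 → 7 → 3; 5 → 6 → 6; 6 → 1 → 7; 7 → 5 → 2.
So φ ∘ ψ in one-line form is 1 4 5 3 6 7 2.

1 4 5 3 6 7 2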